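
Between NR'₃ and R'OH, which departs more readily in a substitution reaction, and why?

R'OH

R'OH is the better leaving group.
pKₐ(R'OH₂⁺) ≈ -2.4 versus pKₐ(R'₃NH⁺) ≈ 10.7: R'OH is the much weaker base.
Neutral; leaves from a protonated ether (an oxonium ion, R–O(H)R'⁺).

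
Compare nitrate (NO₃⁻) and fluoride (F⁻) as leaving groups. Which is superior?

nitrate (NO₃⁻) is the better leaving group.
pKₐ(HNO₃) ≈ -1.3 versus pKₐ(HF) ≈ 3.2: nitrate (NO₃⁻) is the much weaker base.
Resonance-delocalised over three oxygens.

nitrate (NO₃⁻)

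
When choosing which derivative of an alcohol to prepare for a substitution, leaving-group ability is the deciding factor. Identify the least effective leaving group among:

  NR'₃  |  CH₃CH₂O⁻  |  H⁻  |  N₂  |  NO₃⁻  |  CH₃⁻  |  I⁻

CH₃⁻

The more stable X⁻ (or X) is on its own — i.e. the weaker a base it is — the better a leaving group it makes.
N₂: no meaningful conjugate acid; N₂ departs as an exceptionally stable neutral molecule
I⁻: pKₐ(HI) ≈ -10
NO₃⁻: pKₐ(HNO₃) ≈ -1.3
NR'₃: pKₐ(R'₃NH⁺) ≈ 10.7
CH₃CH₂O⁻: pKₐ(CH₃CH₂OH) ≈ 16
H⁻: pKₐ(H₂) ≈ 36
CH₃⁻: pKₐ(CH₄) ≈ 48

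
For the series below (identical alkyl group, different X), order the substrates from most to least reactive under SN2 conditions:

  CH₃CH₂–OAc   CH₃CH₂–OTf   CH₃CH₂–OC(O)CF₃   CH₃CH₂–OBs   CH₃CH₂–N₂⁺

Same R in every case — rank the leaving groups.
A good leaving group is a weak base: the lower the pKₐ of its conjugate acid, the more readily it departs.
CH₃CH₂–N₂⁺ loses N₂: no meaningful conjugate acid; N₂ departs as an exceptionally stable neutral molecule
CH₃CH₂–OTf loses OTf⁻: pKₐ(CF₃SO₃H (triflic acid)) ≈ -14
CH₃CH₂–OBs loses OBs⁻: pKₐ(p-BrC₆H₄SO₃H) ≈ -2.8
CH₃CH₂–OC(O)CF₃ loses CF₃COO⁻: pKₐ(CF₃COOH) ≈ 0.2
CH₃CH₂–OAc loses AcO⁻: pKₐ(CH₃COOH) ≈ 4.8

CH₃CH₂–N₂⁺ > CH₃CH₂–OTf > CH₃CH₂–OBs > CH₃CH₂–OC(O)CF₃ > CH₃CH₂–OAc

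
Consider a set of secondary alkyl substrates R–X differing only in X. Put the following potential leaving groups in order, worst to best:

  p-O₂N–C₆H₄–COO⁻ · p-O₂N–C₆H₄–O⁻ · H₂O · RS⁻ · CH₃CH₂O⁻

CH₃CH₂O⁻ < RS⁻ < p-O₂N–C₆H₄–O⁻ < p-O₂N–C₆H₄–COO⁻ < H₂O

H₂O: pKₐ(H₃O⁺) ≈ -1.7
p-O₂N–C₆H₄–COO⁻: pKₐ(p-nitrobenzoic acid) ≈ 3.4 — electron-withdrawing nitro group stabilises the carboxylate
p-O₂N–C₆H₄–O⁻: pKₐ(p-nitrophenol) ≈ 7.2 — nitro group delocalises the charge; the classic chromogenic LG
RS⁻: pKₐ(RSH (a thiol)) ≈ 10.5 — moderately basic; rarely leaves without activation
CH₃CH₂O⁻: pKₐ(CH₃CH₂OH) ≈ 16 — strong base; alkoxides do not leave unassisted
Listed from poorest to best leaving group as asked.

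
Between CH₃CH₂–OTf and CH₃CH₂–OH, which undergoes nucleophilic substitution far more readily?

From CH₃CH₂–OH the departing group would be OH⁻ (pKₐ(H₂O) ≈ 15.7). Strong base; essentially never leaves without prior activation.
From CH₃CH₂–OTf the leaving group is OTf⁻ (pKₐ(CF₃SO₃H (triflic acid)) ≈ -14). Charge spread over three oxygens and a CF₃ group; the premier leaving group in synthesis.
(In practice CH₃CH₂–OTf is made from CH₃CH₂–OH by treatment with Tf₂O / 2,6-lutidine, converting the hydroxyl into a triflate.)

CH₃CH₂–OTf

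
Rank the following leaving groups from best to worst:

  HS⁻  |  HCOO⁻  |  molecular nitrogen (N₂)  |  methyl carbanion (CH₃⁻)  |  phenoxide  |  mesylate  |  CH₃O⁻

molecular nitrogen (N₂) > mesylate > HCOO⁻ > HS⁻ > phenoxide > CH₃O⁻ > methyl carbanion (CH₃⁻)

Leaving-group ability tracks the stability of the departed species; conjugate-acid pKₐ is the usual yardstick (lower pKₐ → better LG).
molecular nitrogen (N₂): no meaningful conjugate acid; N₂ departs as an exceptionally stable neutral molecule
mesylate: pKₐ(CH₃SO₃H (MsOH)) ≈ -1.9 — resonance-delocalised alkanesulfonate
HCOO⁻: pKₐ(HCOOH) ≈ 3.8 — resonance-stabilised carboxylate
HS⁻: pKₐ(H₂S) ≈ 7 — larger and more polarisable than the oxygen analogue
phenoxide: pKₐ(C₆H₅OH (phenol)) ≈ 10 — resonance into the ring helps, but still a poor LG
CH₃O⁻: pKₐ(CH₃OH) ≈ 15.5
methyl carbanion (CH₃⁻): pKₐ(CH₄) ≈ 48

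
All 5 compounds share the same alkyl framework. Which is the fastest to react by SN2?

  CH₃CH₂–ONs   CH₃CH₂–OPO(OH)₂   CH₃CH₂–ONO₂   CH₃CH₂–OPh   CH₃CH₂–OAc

CH₃CH₂–ONs

The skeletons are identical, so relative rate is governed entirely by leaving-group ability.
A good leaving group is a weak base: the lower the pKₐ of its conjugate acid, the more readily it departs.
CH₃CH₂–ONs loses ONs⁻: pKₐ(p-O₂NC₆H₄SO₃H) ≈ -3.5
CH₃CH₂–ONO₂ loses NO₃⁻: pKₐ(HNO₃) ≈ -1.3
CH₃CH₂–OPO(OH)₂ loses H₂PO₄⁻: pKₐ(H₃PO₄) ≈ 2.1
CH₃CH₂–OAc loses AcO⁻: pKₐ(CH₃COOH) ≈ 4.8
CH₃CH₂–OPh loses PhO⁻: pKₐ(C₆H₅OH (phenol)) ≈ 10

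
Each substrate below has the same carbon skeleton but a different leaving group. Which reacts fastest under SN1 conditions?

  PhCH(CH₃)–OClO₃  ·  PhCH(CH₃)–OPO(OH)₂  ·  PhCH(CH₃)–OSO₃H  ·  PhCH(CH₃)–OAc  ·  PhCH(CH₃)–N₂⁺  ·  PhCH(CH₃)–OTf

Identical carbon frameworks mean the comparison reduces to leaving-group quality.
Rank by basicity of the departing species: weakest base leaves most easily.
PhCH(CH₃)–N₂⁺ loses N₂: no meaningful conjugate acid; N₂ departs as an exceptionally stable neutral molecule
PhCH(CH₃)–OTf loses OTf⁻: pKₐ(CF₃SO₃H (triflic acid)) ≈ -14
PhCH(CH₃)–OClO₃ loses ClO₄⁻: pKₐ(HClO₄) ≈ -10
PhCH(CH₃)–OSO₃H loses HSO₄⁻: pKₐ(H₂SO₄) ≈ -3
PhCH(CH₃)–OPO(OH)₂ loses H₂PO₄⁻: pKₐ(H₃PO₄) ≈ 2.1
PhCH(CH₃)–OAc loses AcO⁻: pKₐ(CH₃COOH) ≈ 4.8

PhCH(CH₃)–N₂⁺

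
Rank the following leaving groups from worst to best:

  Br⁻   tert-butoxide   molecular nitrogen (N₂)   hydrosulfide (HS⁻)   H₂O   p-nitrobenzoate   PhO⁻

tert-butoxide < PhO⁻ < hydrosulfide (HS⁻) < p-nitrobenzoate < H₂O < Br⁻ < molecular nitrogen (N₂)

Leaving-group ability tracks the stability of the departed species; conjugate-acid pKₐ is the usual yardstick (lower pKₐ → better LG).
molecular nitrogen (N₂): no meaningful conjugate acid; N₂ departs as an exceptionally stable neutral molecule
Br⁻: pKₐ(HBr) ≈ -9 — weak base; good leaving group
H₂O: pKₐ(H₃O⁺) ≈ -1.7
p-nitrobenzoate: pKₐ(p-nitrobenzoic acid) ≈ 3.4
hydrosulfide (HS⁻): pKₐ(H₂S) ≈ 7 — larger and more polarisable than the oxygen analogue
PhO⁻: pKₐ(C₆H₅OH (phenol)) ≈ 10 — resonance into the ring helps, but still a poor LG
tert-butoxide: pKₐ(t-BuOH) ≈ 18
The question asks for worst first, so the sequence is read in increasing leaving-group ability.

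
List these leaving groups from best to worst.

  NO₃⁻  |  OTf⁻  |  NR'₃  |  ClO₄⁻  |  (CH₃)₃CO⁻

The more stable X⁻ (or X) is on its own — i.e. the weaker a base it is — the better a leaving group it makes.
OTf⁻: pKₐ(CF₃SO₃H (triflic acid)) ≈ -14 — charge spread over three oxygens and a CF₃ group; the premier leaving group in synthesis
ClO₄⁻: pKₐ(HClO₄) ≈ -10 — extremely weak base; rarely used for safety reasons
NO₃⁻: pKₐ(HNO₃) ≈ -1.3
NR'₃: pKₐ(R'₃NH⁺) ≈ 10.7 — neutral but still a fairly strong base; Hofmann-elimination LG
(CH₃)₃CO⁻: pKₐ(t-BuOH) ≈ 18 — bulky, strongly basic alkoxide

OTf⁻ > ClO₄⁻ > NO₃⁻ > NR'₃ > (CH₃)₃CO⁻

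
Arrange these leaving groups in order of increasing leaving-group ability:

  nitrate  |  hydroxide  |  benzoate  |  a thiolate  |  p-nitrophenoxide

nitrate: pKₐ(HNO₃) ≈ -1.3
benzoate: pKₐ(C₆H₅COOH) ≈ 4.2
p-nitrophenoxide: pKₐ(p-nitrophenol) ≈ 7.2
a thiolate: pKₐ(RSH (a thiol)) ≈ 10.5
hydroxide: pKₐ(H₂O) ≈ 15.7
Reversing gives the worst-to-best order requested.

hydroxide < a thiolate < p-nitrophenoxide < benzoate < nitrate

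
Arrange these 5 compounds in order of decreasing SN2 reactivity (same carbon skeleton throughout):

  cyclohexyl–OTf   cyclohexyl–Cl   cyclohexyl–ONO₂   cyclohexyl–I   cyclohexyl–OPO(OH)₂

cyclohexyl–OTf > cyclohexyl–I > cyclohexyl–Cl > cyclohexyl–ONO₂ > cyclohexyl–OPO(OH)₂

Same R in every case — rank the leaving groups.
Rank by basicity of the departing species: weakest base leaves most easily.
cyclohexyl–OTf loses OTf⁻: pKₐ(CF₃SO₃H (triflic acid)) ≈ -14
cyclohexyl–I loses I⁻: pKₐ(HI) ≈ -10
cyclohexyl–Cl loses Cl⁻: pKₐ(HCl) ≈ -7
cyclohexyl–ONO₂ loses NO₃⁻: pKₐ(HNO₃) ≈ -1.3
cyclohexyl–OPO(OH)₂ loses H₂PO₄⁻: pKₐ(H₃PO₄) ≈ 2.1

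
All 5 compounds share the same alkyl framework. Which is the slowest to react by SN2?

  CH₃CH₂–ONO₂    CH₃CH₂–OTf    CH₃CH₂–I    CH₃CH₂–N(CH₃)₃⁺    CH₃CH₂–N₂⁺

CH₃CH₂–N(CH₃)₃⁺

With the same alkyl group throughout, only the leaving group differentiates the rates.
A good leaving group is a weak base: the lower the pKₐ of its conjugate acid, the more readily it departs.
CH₃CH₂–N₂⁺ loses N₂: no meaningful conjugate acid; N₂ departs as an exceptionally stable neutral molecule
CH₃CH₂–OTf loses OTf⁻: pKₐ(CF₃SO₃H (triflic acid)) ≈ -14
CH₃CH₂–I loses I⁻: pKₐ(HI) ≈ -10
CH₃CH₂–ONO₂ loses NO₃⁻: pKₐ(HNO₃) ≈ -1.3
CH₃CH₂–N(CH₃)₃⁺ loses NR'₃: pKₐ(R'₃NH⁺) ≈ 10.7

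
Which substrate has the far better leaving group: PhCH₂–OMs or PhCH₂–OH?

PhCH₂–OMs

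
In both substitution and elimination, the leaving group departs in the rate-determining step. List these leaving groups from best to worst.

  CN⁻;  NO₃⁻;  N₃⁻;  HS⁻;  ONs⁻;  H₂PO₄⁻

Leaving-group ability tracks the stability of the departed species; conjugate-acid pKₐ is the usual yardstick (lower pKₐ → better LG).
ONs⁻: pKₐ(p-O₂NC₆H₄SO₃H) ≈ -3.5
NO₃⁻: pKₐ(HNO₃) ≈ -1.3
H₂PO₄⁻: pKₐ(H₃PO₄) ≈ 2.1
N₃⁻: pKₐ(HN₃) ≈ 4.7
HS⁻: pKₐ(H₂S) ≈ 7
CN⁻: pKₐ(HCN) ≈ 9.2

ONs⁻ > NO₃⁻ > H₂PO₄⁻ > N₃⁻ > HS⁻ > CN⁻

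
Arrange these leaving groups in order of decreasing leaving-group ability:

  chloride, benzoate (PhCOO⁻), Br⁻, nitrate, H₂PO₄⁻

A good leaving group is a weak base: the lower the pKₐ of its conjugate acid, the more readily it departs.
Br⁻: pKₐ(HBr) ≈ -9
chloride: pKₐ(HCl) ≈ -7
nitrate: pKₐ(HNO₃) ≈ -1.3 — resonance-delocalised over three oxygens
H₂PO₄⁻: pKₐ(H₃PO₄) ≈ 2.1 — moderate base; biological leaving group after further activation
benzoate (PhCOO⁻): pKₐ(C₆H₅COOH) ≈ 4.2 — aryl carboxylate

Br⁻ > chloride > nitrate > H₂PO₄⁻ > benzoate (PhCOO⁻)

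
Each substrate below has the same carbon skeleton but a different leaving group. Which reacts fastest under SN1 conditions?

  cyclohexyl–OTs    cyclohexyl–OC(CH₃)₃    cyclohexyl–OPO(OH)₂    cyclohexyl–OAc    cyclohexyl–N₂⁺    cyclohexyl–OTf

cyclohexyl–N₂⁺

Same R in every case — rank the leaving groups.
Rank by basicity of the departing species: weakest base leaves most easily.
cyclohexyl–N₂⁺ loses N₂: no meaningful conjugate acid; N₂ departs as an exceptionally stable neutral molecule
cyclohexyl–OTf loses OTf⁻: pKₐ(CF₃SO₃H (triflic acid)) ≈ -14
cyclohexyl–OTs loses OTs⁻: pKₐ(p-CH₃C₆H₄SO₃H (TsOH)) ≈ -2.8
cyclohexyl–OPO(OH)₂ loses H₂PO₄⁻: pKₐ(H₃PO₄) ≈ 2.1
cyclohexyl–OAc loses AcO⁻: pKₐ(CH₃COOH) ≈ 4.8
cyclohexyl–OC(CH₃)₃ loses (CH₃)₃CO⁻: pKₐ(t-BuOH) ≈ 18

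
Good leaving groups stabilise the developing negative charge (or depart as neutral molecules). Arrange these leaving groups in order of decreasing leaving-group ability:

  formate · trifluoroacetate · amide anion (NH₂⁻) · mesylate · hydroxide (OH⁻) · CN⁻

Rank by basicity of the departing species: weakest base leaves most easily.
mesylate: pKₐ(CH₃SO₃H (MsOH)) ≈ -1.9 — resonance-delocalised alkanesulfonate
trifluoroacetate: pKₐ(CF₃COOH) ≈ 0.2 — strongly electron-withdrawing CF₃ stabilises the carboxylate
formate: pKₐ(HCOOH) ≈ 3.8
CN⁻: pKₐ(HCN) ≈ 9.2 — sp carbon stabilises the charge somewhat, but still a poor LG
hydroxide (OH⁻): pKₐ(H₂O) ≈ 15.7
amide anion (NH₂⁻): pKₐ(NH₃) ≈ 38 — extremely strong base; never a leaving group

mesylate > trifluoroacetate > formate > CN⁻ > hydroxide (OH⁻) > amide anion (NH₂⁻)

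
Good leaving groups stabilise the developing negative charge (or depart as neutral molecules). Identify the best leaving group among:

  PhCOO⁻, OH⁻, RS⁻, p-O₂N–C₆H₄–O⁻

Leaving-group ability tracks the stability of the departed species; conjugate-acid pKₐ is the usual yardstick (lower pKₐ → better LG).
PhCOO⁻: pKₐ(C₆H₅COOH) ≈ 4.2
p-O₂N–C₆H₄–O⁻: pKₐ(p-nitrophenol) ≈ 7.2
RS⁻: pKₐ(RSH (a thiol)) ≈ 10.5
OH⁻: pKₐ(H₂O) ≈ 15.7

PhCOO⁻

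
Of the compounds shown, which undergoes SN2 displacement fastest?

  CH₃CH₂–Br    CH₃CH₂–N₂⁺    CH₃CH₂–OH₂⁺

CH₃CH₂–N₂⁺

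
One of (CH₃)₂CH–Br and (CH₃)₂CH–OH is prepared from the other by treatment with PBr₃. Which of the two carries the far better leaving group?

(CH₃)₂CH–Br

From (CH₃)₂CH–OH the departing group would be OH⁻ (pKₐ(H₂O) ≈ 15.7). Strong base; essentially never leaves without prior activation.
From (CH₃)₂CH–Br the leaving group is Br⁻ (pKₐ(HBr) ≈ -9). Weak base; good leaving group.
Treatment with PBr₃ works by replacing the hydroxyl with bromide, making (CH₃)₂CH–Br enormously more reactive.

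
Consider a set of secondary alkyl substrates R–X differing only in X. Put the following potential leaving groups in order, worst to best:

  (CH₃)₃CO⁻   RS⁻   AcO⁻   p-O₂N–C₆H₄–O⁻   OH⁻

(CH₃)₃CO⁻ < OH⁻ < RS⁻ < p-O₂N–C₆H₄–O⁻ < AcO⁻

A good leaving group is a weak base: the lower the pKₐ of its conjugate acid, the more readily it departs.
AcO⁻: pKₐ(CH₃COOH) ≈ 4.8
p-O₂N–C₆H₄–O⁻: pKₐ(p-nitrophenol) ≈ 7.2 — nitro group delocalises the charge; the classic chromogenic LG
RS⁻: pKₐ(RSH (a thiol)) ≈ 10.5
OH⁻: pKₐ(H₂O) ≈ 15.7
(CH₃)₃CO⁻: pKₐ(t-BuOH) ≈ 18 — bulky, strongly basic alkoxide
Reversing gives the worst-to-best order requested.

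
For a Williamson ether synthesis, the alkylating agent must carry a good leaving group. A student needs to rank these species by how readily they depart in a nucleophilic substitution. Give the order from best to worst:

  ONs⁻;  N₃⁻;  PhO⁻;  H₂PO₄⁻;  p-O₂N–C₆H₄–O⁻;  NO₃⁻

ONs⁻ > NO₃⁻ > H₂PO₄⁻ > N₃⁻ > p-O₂N–C₆H₄–O⁻ > PhO⁻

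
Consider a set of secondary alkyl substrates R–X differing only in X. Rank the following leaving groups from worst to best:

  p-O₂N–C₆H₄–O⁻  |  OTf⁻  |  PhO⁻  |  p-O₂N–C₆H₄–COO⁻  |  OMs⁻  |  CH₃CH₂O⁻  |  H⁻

OTf⁻: pKₐ(CF₃SO₃H (triflic acid)) ≈ -14
OMs⁻: pKₐ(CH₃SO₃H (MsOH)) ≈ -1.9
p-O₂N–C₆H₄–COO⁻: pKₐ(p-nitrobenzoic acid) ≈ 3.4
p-O₂N–C₆H₄–O⁻: pKₐ(p-nitrophenol) ≈ 7.2
PhO⁻: pKₐ(C₆H₅OH (phenol)) ≈ 10
CH₃CH₂O⁻: pKₐ(CH₃CH₂OH) ≈ 16
H⁻: pKₐ(H₂) ≈ 36
Reversing gives the worst-to-best order requested.

H⁻ < CH₃CH₂O⁻ < PhO⁻ < p-O₂N–C₆H₄–O⁻ < p-O₂N–C₆H₄–COO⁻ < OMs⁻ < OTf⁻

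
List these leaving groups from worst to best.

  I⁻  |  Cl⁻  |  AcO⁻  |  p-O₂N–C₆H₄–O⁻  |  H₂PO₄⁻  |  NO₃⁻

Leaving-group ability tracks the stability of the departed species; conjugate-acid pKₐ is the usual yardstick (lower pKₐ → better LG).
I⁻: pKₐ(HI) ≈ -10 — large, highly polarisable; very weak base
Cl⁻: pKₐ(HCl) ≈ -7 — moderately weak base
NO₃⁻: pKₐ(HNO₃) ≈ -1.3
H₂PO₄⁻: pKₐ(H₃PO₄) ≈ 2.1
AcO⁻: pKₐ(CH₃COOH) ≈ 4.8
p-O₂N–C₆H₄–O⁻: pKₐ(p-nitrophenol) ≈ 7.2 — nitro group delocalises the charge; the classic chromogenic LG
The question asks for worst first, so the sequence is read in increasing leaving-group ability.

p-O₂N–C₆H₄–O⁻ < AcO⁻ < H₂PO₄⁻ < NO₃⁻ < Cl⁻ < I⁻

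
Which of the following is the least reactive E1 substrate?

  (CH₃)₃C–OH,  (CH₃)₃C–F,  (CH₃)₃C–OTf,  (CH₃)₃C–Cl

Same R in every case — rank the leaving groups.
Rank by basicity of the departing species: weakest base leaves most easily.
(CH₃)₃C–OTf loses OTf⁻: pKₐ(CF₃SO₃H (triflic acid)) ≈ -14
(CH₃)₃C–Cl loses Cl⁻: pKₐ(HCl) ≈ -7
(CH₃)₃C–F loses F⁻: pKₐ(HF) ≈ 3.2
(CH₃)₃C–OH loses OH⁻: pKₐ(H₂O) ≈ 15.7

(CH₃)₃C–OH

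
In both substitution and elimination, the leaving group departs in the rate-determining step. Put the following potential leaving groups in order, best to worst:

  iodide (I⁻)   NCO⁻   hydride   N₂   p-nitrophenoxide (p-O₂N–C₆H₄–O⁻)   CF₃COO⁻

N₂ > iodide (I⁻) > CF₃COO⁻ > NCO⁻ > p-nitrophenoxide (p-O₂N–C₆H₄–O⁻) > hydride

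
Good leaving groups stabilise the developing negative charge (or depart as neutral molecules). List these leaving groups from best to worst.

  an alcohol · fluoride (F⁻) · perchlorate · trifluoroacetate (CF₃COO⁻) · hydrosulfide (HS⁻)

A good leaving group is a weak base: the lower the pKₐ of its conjugate acid, the more readily it departs.
perchlorate: pKₐ(HClO₄) ≈ -10
an alcohol: pKₐ(R'OH₂⁺) ≈ -2.4 — neutral; leaves from a protonated ether (an oxonium ion, R–O(H)R'⁺)
trifluoroacetate (CF₃COO⁻): pKₐ(CF₃COOH) ≈ 0.2 — strongly electron-withdrawing CF₃ stabilises the carboxylate
fluoride (F⁻): pKₐ(HF) ≈ 3.2 — small and strongly basic; the poor halide leaving group
hydrosulfide (HS⁻): pKₐ(H₂S) ≈ 7 — larger and more polarisable than the oxygen analogue

perchlorate > an alcohol > trifluoroacetate (CF₃COO⁻) > fluoride (F⁻) > hydrosulfide (HS⁻)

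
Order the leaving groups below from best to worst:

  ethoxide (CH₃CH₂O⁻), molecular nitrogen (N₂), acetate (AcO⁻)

Rank by basicity of the departing species: weakest base leaves most easily.
molecular nitrogen (N₂): no meaningful conjugate acid; N₂ departs as an exceptionally stable neutral molecule
acetate (AcO⁻): pKₐ(CH₃COOH) ≈ 4.8 — resonance-stabilised but still a weak base
ethoxide (CH₃CH₂O⁻): pKₐ(CH₃CH₂OH) ≈ 16

molecular nitrogen (N₂) > acetate (AcO⁻) > ethoxide (CH₃CH₂O⁻)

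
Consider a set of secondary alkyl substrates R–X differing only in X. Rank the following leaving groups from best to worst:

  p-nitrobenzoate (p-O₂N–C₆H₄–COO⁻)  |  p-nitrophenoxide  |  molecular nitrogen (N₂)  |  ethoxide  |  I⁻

The more stable X⁻ (or X) is on its own — i.e. the weaker a base it is — the better a leaving group it makes.
molecular nitrogen (N₂): no meaningful conjugate acid; N₂ departs as an exceptionally stable neutral molecule
I⁻: pKₐ(HI) ≈ -10
p-nitrobenzoate (p-O₂N–C₆H₄–COO⁻): pKₐ(p-nitrobenzoic acid) ≈ 3.4
p-nitrophenoxide: pKₐ(p-nitrophenol) ≈ 7.2
ethoxide: pKₐ(CH₃CH₂OH) ≈ 16

molecular nitrogen (N₂) > I⁻ > p-nitrobenzoate (p-O₂N–C₆H₄–COO⁻) > p-nitrophenoxide > ethoxide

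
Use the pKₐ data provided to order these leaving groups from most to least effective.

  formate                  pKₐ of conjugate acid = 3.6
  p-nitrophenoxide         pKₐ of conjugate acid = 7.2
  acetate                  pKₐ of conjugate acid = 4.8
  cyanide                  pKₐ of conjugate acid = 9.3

formate > acetate > p-nitrophenoxide > cyanide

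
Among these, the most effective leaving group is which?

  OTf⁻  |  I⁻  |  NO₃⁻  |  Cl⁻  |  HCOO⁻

OTf⁻

OTf⁻: pKₐ(CF₃SO₃H (triflic acid)) ≈ -14
I⁻: pKₐ(HI) ≈ -10
Cl⁻: pKₐ(HCl) ≈ -7
NO₃⁻: pKₐ(HNO₃) ≈ -1.3
HCOO⁻: pKₐ(HCOOH) ≈ 3.8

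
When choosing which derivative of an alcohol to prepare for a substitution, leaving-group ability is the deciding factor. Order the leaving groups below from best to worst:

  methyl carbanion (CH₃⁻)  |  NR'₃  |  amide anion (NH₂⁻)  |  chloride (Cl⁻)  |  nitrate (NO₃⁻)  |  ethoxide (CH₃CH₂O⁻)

chloride (Cl⁻) > nitrate (NO₃⁻) > NR'₃ > ethoxide (CH₃CH₂O⁻) > amide anion (NH₂⁻) > methyl carbanion (CH₃⁻)

Rank by basicity of the departing species: weakest base leaves most easily.
chloride (Cl⁻): pKₐ(HCl) ≈ -7
nitrate (NO₃⁻): pKₐ(HNO₃) ≈ -1.3
NR'₃: pKₐ(R'₃NH⁺) ≈ 10.7
ethoxide (CH₃CH₂O⁻): pKₐ(CH₃CH₂OH) ≈ 16
amide anion (NH₂⁻): pKₐ(NH₃) ≈ 38
methyl carbanion (CH₃⁻): pKₐ(CH₄) ≈ 48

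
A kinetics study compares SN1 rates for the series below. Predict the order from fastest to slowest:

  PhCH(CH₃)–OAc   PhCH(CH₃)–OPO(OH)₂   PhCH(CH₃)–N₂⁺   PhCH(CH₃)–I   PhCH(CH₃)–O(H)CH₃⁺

Same R in every case — rank the leaving groups.
Leaving-group ability tracks the stability of the departed species; conjugate-acid pKₐ is the usual yardstick (lower pKₐ → better LG).
PhCH(CH₃)–N₂⁺ loses N₂: no meaningful conjugate acid; N₂ departs as an exceptionally stable neutral molecule
PhCH(CH₃)–I loses I⁻: pKₐ(HI) ≈ -10
PhCH(CH₃)–O(H)CH₃⁺ loses R'OH: pKₐ(R'OH₂⁺) ≈ -2.4
PhCH(CH₃)–OPO(OH)₂ loses H₂PO₄⁻: pKₐ(H₃PO₄) ≈ 2.1
PhCH(CH₃)–OAc loses AcO⁻: pKₐ(CH₃COOH) ≈ 4.8

PhCH(CH₃)–N₂⁺ > PhCH(CH₃)–I > PhCH(CH₃)–O(H)CH₃⁺ > PhCH(CH₃)–OPO(OH)₂ > PhCH(CH₃)–OAc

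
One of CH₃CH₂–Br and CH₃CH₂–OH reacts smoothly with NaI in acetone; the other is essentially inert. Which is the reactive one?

From CH₃CH₂–OH the departing group would be OH⁻ (pKₐ(H₂O) ≈ 15.7). Strong base; essentially never leaves without prior activation.
From CH₃CH₂–Br the leaving group is Br⁻ (pKₐ(HBr) ≈ -9). Weak base; good leaving group.
(In practice CH₃CH₂–Br is made from CH₃CH₂–OH by treatment with PBr₃, replacing the hydroxyl with bromide.)

CH₃CH₂–Br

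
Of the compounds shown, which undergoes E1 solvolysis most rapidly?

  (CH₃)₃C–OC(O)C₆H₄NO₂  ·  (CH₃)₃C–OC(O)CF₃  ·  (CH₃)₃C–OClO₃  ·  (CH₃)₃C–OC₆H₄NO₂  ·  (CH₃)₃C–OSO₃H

The skeletons are identical, so relative rate is governed entirely by leaving-group ability.
The more stable X⁻ (or X) is on its own — i.e. the weaker a base it is — the better a leaving group it makes.
(CH₃)₃C–OClO₃ loses ClO₄⁻: pKₐ(HClO₄) ≈ -10
(CH₃)₃C–OSO₃H loses HSO₄⁻: pKₐ(H₂SO₄) ≈ -3
(CH₃)₃C–OC(O)CF₃ loses CF₃COO⁻: pKₐ(CF₃COOH) ≈ 0.2
(CH₃)₃C–OC(O)C₆H₄NO₂ loses p-O₂N–C₆H₄–COO⁻: pKₐ(p-nitrobenzoic acid) ≈ 3.4
(CH₃)₃C–OC₆H₄NO₂ loses p-O₂N–C₆H₄–O⁻: pKₐ(p-nitrophenol) ≈ 7.2

(CH₃)₃C–OClO₃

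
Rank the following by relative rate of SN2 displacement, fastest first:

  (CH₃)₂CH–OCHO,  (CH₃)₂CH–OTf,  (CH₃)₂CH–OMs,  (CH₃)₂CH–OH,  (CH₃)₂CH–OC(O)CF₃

Identical carbon frameworks mean the comparison reduces to leaving-group quality.
A good leaving group is a weak base: the lower the pKₐ of its conjugate acid, the more readily it departs.
(CH₃)₂CH–OTf loses OTf⁻: pKₐ(CF₃SO₃H (triflic acid)) ≈ -14
(CH₃)₂CH–OMs loses OMs⁻: pKₐ(CH₃SO₃H (MsOH)) ≈ -1.9
(CH₃)₂CH–OC(O)CF₃ loses CF₃COO⁻: pKₐ(CF₃COOH) ≈ 0.2
(CH₃)₂CH–OCHO loses HCOO⁻: pKₐ(HCOOH) ≈ 3.8
(CH₃)₂CH–OH loses OH⁻: pKₐ(H₂O) ≈ 15.7

(CH₃)₂CH–OTf > (CH₃)₂CH–OMs > (CH₃)₂CH–OC(O)CF₃ > (CH₃)₂CH–OCHO > (CH₃)₂CH–OH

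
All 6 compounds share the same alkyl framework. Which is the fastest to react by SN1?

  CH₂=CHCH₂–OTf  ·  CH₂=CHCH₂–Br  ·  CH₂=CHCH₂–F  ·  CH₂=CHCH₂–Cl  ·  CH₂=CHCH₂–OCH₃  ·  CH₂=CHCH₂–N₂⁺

Same R in every case — rank the leaving groups.
A good leaving group is a weak base: the lower the pKₐ of its conjugate acid, the more readily it departs.
CH₂=CHCH₂–N₂⁺ loses N₂: no meaningful conjugate acid; N₂ departs as an exceptionally stable neutral molecule
CH₂=CHCH₂–OTf loses OTf⁻: pKₐ(CF₃SO₃H (triflic acid)) ≈ -14
CH₂=CHCH₂–Br loses Br⁻: pKₐ(HBr) ≈ -9
CH₂=CHCH₂–Cl loses Cl⁻: pKₐ(HCl) ≈ -7
CH₂=CHCH₂–F loses F⁻: pKₐ(HF) ≈ 3.2
CH₂=CHCH₂–OCH₃ loses CH₃O⁻: pKₐ(CH₃OH) ≈ 15.5

CH₂=CHCH₂–N₂⁺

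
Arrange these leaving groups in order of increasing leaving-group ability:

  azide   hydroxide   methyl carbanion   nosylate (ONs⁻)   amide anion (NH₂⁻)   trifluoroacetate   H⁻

methyl carbanion < amide anion (NH₂⁻) < H⁻ < hydroxide < azide < trifluoroacetate < nosylate (ONs⁻)

nosylate (ONs⁻): pKₐ(p-O₂NC₆H₄SO₃H) ≈ -3.5
trifluoroacetate: pKₐ(CF₃COOH) ≈ 0.2
azide: pKₐ(HN₃) ≈ 4.7
hydroxide: pKₐ(H₂O) ≈ 15.7
H⁻: pKₐ(H₂) ≈ 36
amide anion (NH₂⁻): pKₐ(NH₃) ≈ 38
methyl carbanion: pKₐ(CH₄) ≈ 48
The question asks for worst first, so the sequence is read in increasing leaving-group ability.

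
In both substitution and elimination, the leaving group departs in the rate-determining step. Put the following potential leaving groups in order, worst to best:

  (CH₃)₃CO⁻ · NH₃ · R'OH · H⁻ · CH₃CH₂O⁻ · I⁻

I⁻: pKₐ(HI) ≈ -10
R'OH: pKₐ(R'OH₂⁺) ≈ -2.4
NH₃: pKₐ(NH₄⁺) ≈ 9.2
CH₃CH₂O⁻: pKₐ(CH₃CH₂OH) ≈ 16
(CH₃)₃CO⁻: pKₐ(t-BuOH) ≈ 18
H⁻: pKₐ(H₂) ≈ 36
Listed from poorest to best leaving group as asked.

H⁻ < (CH₃)₃CO⁻ < CH₃CH₂O⁻ < NH₃ < R'OH < I⁻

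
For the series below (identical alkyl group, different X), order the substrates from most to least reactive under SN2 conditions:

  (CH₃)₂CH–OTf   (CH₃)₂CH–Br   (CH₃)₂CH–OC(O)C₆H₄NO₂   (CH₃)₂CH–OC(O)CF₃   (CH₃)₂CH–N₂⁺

Identical carbon frameworks mean the comparison reduces to leaving-group quality.
Leaving-group ability tracks the stability of the departed species; conjugate-acid pKₐ is the usual yardstick (lower pKₐ → better LG).
(CH₃)₂CH–N₂⁺ loses N₂: no meaningful conjugate acid; N₂ departs as an exceptionally stable neutral molecule
(CH₃)₂CH–OTf loses OTf⁻: pKₐ(CF₃SO₃H (triflic acid)) ≈ -14
(CH₃)₂CH–Br loses Br⁻: pKₐ(HBr) ≈ -9
(CH₃)₂CH–OC(O)CF₃ loses CF₃COO⁻: pKₐ(CF₃COOH) ≈ 0.2
(CH₃)₂CH–OC(O)C₆H₄NO₂ loses p-O₂N–C₆H₄–COO⁻: pKₐ(p-nitrobenzoic acid) ≈ 3.4

(CH₃)₂CH–N₂⁺ > (CH₃)₂CH–OTf > (CH₃)₂CH–Br > (CH₃)₂CH–OC(O)CF₃ > (CH₃)₂CH–OC(O)C₆H₄NO₂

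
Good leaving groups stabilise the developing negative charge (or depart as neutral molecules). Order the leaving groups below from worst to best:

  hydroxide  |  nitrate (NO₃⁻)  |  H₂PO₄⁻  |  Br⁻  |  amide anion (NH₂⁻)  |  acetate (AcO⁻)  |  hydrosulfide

amide anion (NH₂⁻) < hydroxide < hydrosulfide < acetate (AcO⁻) < H₂PO₄⁻ < nitrate (NO₃⁻) < Br⁻

Br⁻: pKₐ(HBr) ≈ -9 — weak base; good leaving group
nitrate (NO₃⁻): pKₐ(HNO₃) ≈ -1.3
H₂PO₄⁻: pKₐ(H₃PO₄) ≈ 2.1
acetate (AcO⁻): pKₐ(CH₃COOH) ≈ 4.8 — resonance-stabilised but still a weak base
hydrosulfide: pKₐ(H₂S) ≈ 7 — larger and more polarisable than the oxygen analogue
hydroxide: pKₐ(H₂O) ≈ 15.7
amide anion (NH₂⁻): pKₐ(NH₃) ≈ 38 — extremely strong base; never a leaving group
The question asks for worst first, so the sequence is read in increasing leaving-group ability.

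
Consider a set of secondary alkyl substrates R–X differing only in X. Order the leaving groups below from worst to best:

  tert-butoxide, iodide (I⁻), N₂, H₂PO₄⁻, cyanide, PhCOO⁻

tert-butoxide < cyanide < PhCOO⁻ < H₂PO₄⁻ < iodide (I⁻) < N₂

N₂: no meaningful conjugate acid; N₂ departs as an exceptionally stable neutral molecule
iodide (I⁻): pKₐ(HI) ≈ -10
H₂PO₄⁻: pKₐ(H₃PO₄) ≈ 2.1 — moderate base; biological leaving group after further activation
PhCOO⁻: pKₐ(C₆H₅COOH) ≈ 4.2 — aryl carboxylate
cyanide: pKₐ(HCN) ≈ 9.2
tert-butoxide: pKₐ(t-BuOH) ≈ 18
Listed from poorest to best leaving group as asked.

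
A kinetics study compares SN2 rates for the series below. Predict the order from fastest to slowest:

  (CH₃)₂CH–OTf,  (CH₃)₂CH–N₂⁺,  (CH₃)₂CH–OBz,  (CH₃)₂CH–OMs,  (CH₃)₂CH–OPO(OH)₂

(CH₃)₂CH–N₂⁺ > (CH₃)₂CH–OTf > (CH₃)₂CH–OMs > (CH₃)₂CH–OPO(OH)₂ > (CH₃)₂CH–OBz

Identical carbon frameworks mean the comparison reduces to leaving-group quality.
The more stable X⁻ (or X) is on its own — i.e. the weaker a base it is — the better a leaving group it makes.
(CH₃)₂CH–N₂⁺ loses N₂: no meaningful conjugate acid; N₂ departs as an exceptionally stable neutral molecule
(CH₃)₂CH–OTf loses OTf⁻: pKₐ(CF₃SO₃H (triflic acid)) ≈ -14
(CH₃)₂CH–OMs loses OMs⁻: pKₐ(CH₃SO₃H (MsOH)) ≈ -1.9
(CH₃)₂CH–OPO(OH)₂ loses H₂PO₄⁻: pKₐ(H₃PO₄) ≈ 2.1
(CH₃)₂CH–OBz loses PhCOO⁻: pKₐ(C₆H₅COOH) ≈ 4.2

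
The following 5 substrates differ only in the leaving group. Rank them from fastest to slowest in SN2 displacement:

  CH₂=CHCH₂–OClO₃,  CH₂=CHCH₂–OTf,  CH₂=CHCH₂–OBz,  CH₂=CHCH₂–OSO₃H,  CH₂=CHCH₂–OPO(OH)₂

CH₂=CHCH₂–OTf > CH₂=CHCH₂–OClO₃ > CH₂=CHCH₂–OSO₃H > CH₂=CHCH₂–OPO(OH)₂ > CH₂=CHCH₂–OBz

Identical carbon frameworks mean the comparison reduces to leaving-group quality.
The more stable X⁻ (or X) is on its own — i.e. the weaker a base it is — the better a leaving group it makes.
CH₂=CHCH₂–OTf loses OTf⁻: pKₐ(CF₃SO₃H (triflic acid)) ≈ -14
CH₂=CHCH₂–OClO₃ loses ClO₄⁻: pKₐ(HClO₄) ≈ -10
CH₂=CHCH₂–OSO₃H loses HSO₄⁻: pKₐ(H₂SO₄) ≈ -3
CH₂=CHCH₂–OPO(OH)₂ loses H₂PO₄⁻: pKₐ(H₃PO₄) ≈ 2.1
CH₂=CHCH₂–OBz loses PhCOO⁻: pKₐ(C₆H₅COOH) ≈ 4.2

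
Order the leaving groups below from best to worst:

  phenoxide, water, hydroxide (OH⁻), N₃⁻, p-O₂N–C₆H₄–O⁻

water > N₃⁻ > p-O₂N–C₆H₄–O⁻ > phenoxide > hydroxide (OH⁻)

A good leaving group is a weak base: the lower the pKₐ of its conjugate acid, the more readily it departs.
water: pKₐ(H₃O⁺) ≈ -1.7
N₃⁻: pKₐ(HN₃) ≈ 4.7
p-O₂N–C₆H₄–O⁻: pKₐ(p-nitrophenol) ≈ 7.2
phenoxide: pKₐ(C₆H₅OH (phenol)) ≈ 10
hydroxide (OH⁻): pKₐ(H₂O) ≈ 15.7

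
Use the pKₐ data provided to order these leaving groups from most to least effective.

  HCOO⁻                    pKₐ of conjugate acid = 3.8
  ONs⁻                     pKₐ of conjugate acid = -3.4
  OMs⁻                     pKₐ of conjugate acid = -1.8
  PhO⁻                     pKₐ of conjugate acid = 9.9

ONs⁻ > OMs⁻ > HCOO⁻ > PhO⁻

Lower conjugate-acid pKₐ ⇒ weaker base ⇒ better leaving group.
Sorting by the given values: ONs⁻ (-3.4), OMs⁻ (-1.8), HCOO⁻ (3.8), PhO⁻ (9.9).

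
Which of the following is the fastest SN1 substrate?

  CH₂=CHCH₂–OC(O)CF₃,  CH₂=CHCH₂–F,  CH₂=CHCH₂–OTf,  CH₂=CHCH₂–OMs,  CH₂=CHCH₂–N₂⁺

Same R in every case — rank the leaving groups.
Leaving-group ability tracks the stability of the departed species; conjugate-acid pKₐ is the usual yardstick (lower pKₐ → better LG).
CH₂=CHCH₂–N₂⁺ loses N₂: no meaningful conjugate acid; N₂ departs as an exceptionally stable neutral molecule
CH₂=CHCH₂–OTf loses OTf⁻: pKₐ(CF₃SO₃H (triflic acid)) ≈ -14
CH₂=CHCH₂–OMs loses OMs⁻: pKₐ(CH₃SO₃H (MsOH)) ≈ -1.9
CH₂=CHCH₂–OC(O)CF₃ loses CF₃COO⁻: pKₐ(CF₃COOH) ≈ 0.2
CH₂=CHCH₂–F loses F⁻: pKₐ(HF) ≈ 3.2

CH₂=CHCH₂–N₂⁺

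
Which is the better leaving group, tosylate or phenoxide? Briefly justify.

tosylate is the better leaving group.
pKₐ(p-CH₃C₆H₄SO₃H (TsOH)) ≈ -2.8 versus pKₐ(C₆H₅OH (phenol)) ≈ 10: tosylate is the much weaker base.
Resonance-delocalised arenesulfonate.

tosylate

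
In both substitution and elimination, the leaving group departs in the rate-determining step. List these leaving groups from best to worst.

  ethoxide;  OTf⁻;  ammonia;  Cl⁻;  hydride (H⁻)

OTf⁻: pKₐ(CF₃SO₃H (triflic acid)) ≈ -14 — charge spread over three oxygens and a CF₃ group; the premier leaving group in synthesis
Cl⁻: pKₐ(HCl) ≈ -7
ammonia: pKₐ(NH₄⁺) ≈ 9.2
ethoxide: pKₐ(CH₃CH₂OH) ≈ 16 — strong base; alkoxides do not leave unassisted
hydride (H⁻): pKₐ(H₂) ≈ 36 — extremely strong base; leaves only in special hydride-transfer contexts

OTf⁻ > Cl⁻ > ammonia > ethoxide > hydride (H⁻)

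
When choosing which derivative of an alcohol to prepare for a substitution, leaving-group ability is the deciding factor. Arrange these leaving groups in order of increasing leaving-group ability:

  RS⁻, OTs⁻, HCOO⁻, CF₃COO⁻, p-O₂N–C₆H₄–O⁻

RS⁻ < p-O₂N–C₆H₄–O⁻ < HCOO⁻ < CF₃COO⁻ < OTs⁻

The more stable X⁻ (or X) is on its own — i.e. the weaker a base it is — the better a leaving group it makes.
OTs⁻: pKₐ(p-CH₃C₆H₄SO₃H (TsOH)) ≈ -2.8 — resonance-delocalised arenesulfonate
CF₃COO⁻: pKₐ(CF₃COOH) ≈ 0.2
HCOO⁻: pKₐ(HCOOH) ≈ 3.8
p-O₂N–C₆H₄–O⁻: pKₐ(p-nitrophenol) ≈ 7.2
RS⁻: pKₐ(RSH (a thiol)) ≈ 10.5 — moderately basic; rarely leaves without activation
The question asks for worst first, so the sequence is read in increasing leaving-group ability.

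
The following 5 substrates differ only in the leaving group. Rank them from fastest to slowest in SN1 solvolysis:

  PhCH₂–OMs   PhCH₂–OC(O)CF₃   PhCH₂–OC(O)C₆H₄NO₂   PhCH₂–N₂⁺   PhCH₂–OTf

PhCH₂–N₂⁺ > PhCH₂–OTf > PhCH₂–OMs > PhCH₂–OC(O)CF₃ > PhCH₂–OC(O)C₆H₄NO₂

Same R in every case — rank the leaving groups.
Rank by basicity of the departing species: weakest base leaves most easily.
PhCH₂–N₂⁺ loses N₂: no meaningful conjugate acid; N₂ departs as an exceptionally stable neutral molecule
PhCH₂–OTf loses OTf⁻: pKₐ(CF₃SO₃H (triflic acid)) ≈ -14
PhCH₂–OMs loses OMs⁻: pKₐ(CH₃SO₃H (MsOH)) ≈ -1.9
PhCH₂–OC(O)CF₃ loses CF₃COO⁻: pKₐ(CF₃COOH) ≈ 0.2
PhCH₂–OC(O)C₆H₄NO₂ loses p-O₂N–C₆H₄–COO⁻: pKₐ(p-nitrobenzoic acid) ≈ 3.4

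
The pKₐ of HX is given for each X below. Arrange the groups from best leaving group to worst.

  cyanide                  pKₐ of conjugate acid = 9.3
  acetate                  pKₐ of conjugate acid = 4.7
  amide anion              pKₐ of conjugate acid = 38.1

acetate > cyanide > amide anion

Lower conjugate-acid pKₐ ⇒ weaker base ⇒ better leaving group.
Sorting by the given values: acetate (4.7), cyanide (9.3), amide anion (38.1).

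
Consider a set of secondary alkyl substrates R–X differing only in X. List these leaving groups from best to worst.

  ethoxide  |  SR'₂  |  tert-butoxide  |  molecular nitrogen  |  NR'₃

Rank by basicity of the departing species: weakest base leaves most easily.
molecular nitrogen: no meaningful conjugate acid; N₂ departs as an exceptionally stable neutral molecule
SR'₂: pKₐ(R'₂SH⁺) ≈ -7
NR'₃: pKₐ(R'₃NH⁺) ≈ 10.7 — neutral but still a fairly strong base; Hofmann-elimination LG
ethoxide: pKₐ(CH₃CH₂OH) ≈ 16
tert-butoxide: pKₐ(t-BuOH) ≈ 18

molecular nitrogen > SR'₂ > NR'₃ > ethoxide > tert-butoxide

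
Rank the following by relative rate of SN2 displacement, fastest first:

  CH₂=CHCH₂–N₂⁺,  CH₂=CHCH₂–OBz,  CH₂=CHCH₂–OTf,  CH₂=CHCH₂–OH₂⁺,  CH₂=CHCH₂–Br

With the same alkyl group throughout, only the leaving group differentiates the rates.
Leaving-group ability tracks the stability of the departed species; conjugate-acid pKₐ is the usual yardstick (lower pKₐ → better LG).
CH₂=CHCH₂–N₂⁺ loses N₂: no meaningful conjugate acid; N₂ departs as an exceptionally stable neutral molecule
CH₂=CHCH₂–OTf loses OTf⁻: pKₐ(CF₃SO₃H (triflic acid)) ≈ -14
CH₂=CHCH₂–Br loses Br⁻: pKₐ(HBr) ≈ -9
CH₂=CHCH₂–OH₂⁺ loses H₂O: pKₐ(H₃O⁺) ≈ -1.7
CH₂=CHCH₂–OBz loses PhCOO⁻: pKₐ(C₆H₅COOH) ≈ 4.2

CH₂=CHCH₂–N₂⁺ > CH₂=CHCH₂–OTf > CH₂=CHCH₂–Br > CH₂=CHCH₂–OH₂⁺ > CH₂=CHCH₂–OBz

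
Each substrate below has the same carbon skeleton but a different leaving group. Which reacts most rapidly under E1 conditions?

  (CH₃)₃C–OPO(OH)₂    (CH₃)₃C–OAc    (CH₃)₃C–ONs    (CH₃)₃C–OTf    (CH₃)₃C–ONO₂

Identical carbon frameworks mean the comparison reduces to leaving-group quality.
Rank by basicity of the departing species: weakest base leaves most easily.
(CH₃)₃C–OTf loses OTf⁻: pKₐ(CF₃SO₃H (triflic acid)) ≈ -14
(CH₃)₃C–ONs loses ONs⁻: pKₐ(p-O₂NC₆H₄SO₃H) ≈ -3.5
(CH₃)₃C–ONO₂ loses NO₃⁻: pKₐ(HNO₃) ≈ -1.3
(CH₃)₃C–OPO(OH)₂ loses H₂PO₄⁻: pKₐ(H₃PO₄) ≈ 2.1
(CH₃)₃C–OAc loses AcO⁻: pKₐ(CH₃COOH) ≈ 4.8

(CH₃)₃C–OTf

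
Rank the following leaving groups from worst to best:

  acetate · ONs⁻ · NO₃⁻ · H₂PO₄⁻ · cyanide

cyanide < acetate < H₂PO₄⁻ < NO₃⁻ < ONs⁻

The more stable X⁻ (or X) is on its own — i.e. the weaker a base it is — the better a leaving group it makes.
ONs⁻: pKₐ(p-O₂NC₆H₄SO₃H) ≈ -3.5
NO₃⁻: pKₐ(HNO₃) ≈ -1.3
H₂PO₄⁻: pKₐ(H₃PO₄) ≈ 2.1
acetate: pKₐ(CH₃COOH) ≈ 4.8 — resonance-stabilised but still a weak base
cyanide: pKₐ(HCN) ≈ 9.2 — sp carbon stabilises the charge somewhat, but still a poor LG
Reversing gives the worst-to-best order requested.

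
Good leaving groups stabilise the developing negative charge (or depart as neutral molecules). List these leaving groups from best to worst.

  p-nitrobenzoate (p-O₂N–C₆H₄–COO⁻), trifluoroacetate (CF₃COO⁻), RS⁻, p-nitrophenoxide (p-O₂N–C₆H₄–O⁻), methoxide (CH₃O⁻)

Leaving-group ability tracks the stability of the departed species; conjugate-acid pKₐ is the usual yardstick (lower pKₐ → better LG).
trifluoroacetate (CF₃COO⁻): pKₐ(CF₃COOH) ≈ 0.2
p-nitrobenzoate (p-O₂N–C₆H₄–COO⁻): pKₐ(p-nitrobenzoic acid) ≈ 3.4
p-nitrophenoxide (p-O₂N–C₆H₄–O⁻): pKₐ(p-nitrophenol) ≈ 7.2
RS⁻: pKₐ(RSH (a thiol)) ≈ 10.5
methoxide (CH₃O⁻): pKₐ(CH₃OH) ≈ 15.5

trifluoroacetate (CF₃COO⁻) > p-nitrobenzoate (p-O₂N–C₆H₄–COO⁻) > p-nitrophenoxide (p-O₂N–C₆H₄–O⁻) > RS⁻ > methoxide (CH₃O⁻)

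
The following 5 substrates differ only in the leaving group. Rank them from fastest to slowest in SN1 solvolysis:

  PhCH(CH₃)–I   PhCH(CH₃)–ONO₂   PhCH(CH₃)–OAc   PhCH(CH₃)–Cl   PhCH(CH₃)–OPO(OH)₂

Same R in every case — rank the leaving groups.
The more stable X⁻ (or X) is on its own — i.e. the weaker a base it is — the better a leaving group it makes.
PhCH(CH₃)–I loses I⁻: pKₐ(HI) ≈ -10
PhCH(CH₃)–Cl loses Cl⁻: pKₐ(HCl) ≈ -7
PhCH(CH₃)–ONO₂ loses NO₃⁻: pKₐ(HNO₃) ≈ -1.3
PhCH(CH₃)–OPO(OH)₂ loses H₂PO₄⁻: pKₐ(H₃PO₄) ≈ 2.1
PhCH(CH₃)–OAc loses AcO⁻: pKₐ(CH₃COOH) ≈ 4.8

PhCH(CH₃)–I > PhCH(CH₃)–Cl > PhCH(CH₃)–ONO₂ > PhCH(CH₃)–OPO(OH)₂ > PhCH(CH₃)–OAc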